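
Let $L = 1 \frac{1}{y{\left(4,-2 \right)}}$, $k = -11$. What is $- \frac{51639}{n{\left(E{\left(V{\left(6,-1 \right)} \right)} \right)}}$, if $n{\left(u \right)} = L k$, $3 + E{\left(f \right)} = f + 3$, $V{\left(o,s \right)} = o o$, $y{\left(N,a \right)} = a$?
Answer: $- \frac{103278}{11} \approx -9388.9$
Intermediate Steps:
$V{\left(o,s \right)} = o^{2}$
$E{\left(f \right)} = f$ ($E{\left(f \right)} = -3 + \left(f + 3\right) = -3 + \left(3 + f\right) = f$)
$L = - \frac{1}{2}$ ($L = 1 \frac{1}{-2} = 1 \left(- \frac{1}{2}\right) = - \frac{1}{2} \approx -0.5$)
$n{\left(u \right)} = \frac{11}{2}$ ($n{\left(u \right)} = \left(- \frac{1}{2}\right) \left(-11\right) = \frac{11}{2}$)
$- \frac{51639}{n{\left(E{\left(V{\left(6,-1 \right)} \right)} \right)}} = - \frac{51639}{\frac{11}{2}} = \left(-51639\right) \frac{2}{11} = - \frac{103278}{11}$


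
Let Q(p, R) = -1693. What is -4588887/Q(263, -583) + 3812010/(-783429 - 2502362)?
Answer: 15071669871687/5562844163 ≈ 2709.3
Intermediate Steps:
-4588887/Q(263, -583) + 3812010/(-783429 - 2502362) = -4588887/(-1693) + 3812010/(-783429 - 2502362) = -4588887*(-1/1693) + 3812010/(-3285791) = 4588887/1693 + 3812010*(-1/3285791) = 4588887/1693 - 3812010/3285791 = 15071669871687/5562844163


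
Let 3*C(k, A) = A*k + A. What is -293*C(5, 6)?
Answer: -3516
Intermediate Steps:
C(k, A) = A/3 + A*k/3 (C(k, A) = (A*k + A)/3 = (A + A*k)/3 = A/3 + A*k/3)
-293*C(5, 6) = -293*6*(1 + 5)/3 = -293*6*6/3 = -293*12 = -3516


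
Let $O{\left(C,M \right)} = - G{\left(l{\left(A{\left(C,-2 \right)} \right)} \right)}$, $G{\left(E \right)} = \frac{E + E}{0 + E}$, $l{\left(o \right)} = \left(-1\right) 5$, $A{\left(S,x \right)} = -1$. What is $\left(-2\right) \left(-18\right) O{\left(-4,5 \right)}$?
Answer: $-72$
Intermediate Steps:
$l{\left(o \right)} = -5$
$G{\left(E \right)} = 2$ ($G{\left(E \right)} = \frac{2 E}{E} = 2$)
$O{\left(C,M \right)} = -2$ ($O{\left(C,M \right)} = \left(-1\right) 2 = -2$)
$\left(-2\right) \left(-18\right) O{\left(-4,5 \right)} = \left(-2\right) \left(-18\right) \left(-2\right) = 36 \left(-2\right) = -72$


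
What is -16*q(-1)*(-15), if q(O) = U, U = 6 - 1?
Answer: 1200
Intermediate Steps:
U = 5
q(O) = 5
-16*q(-1)*(-15) = -16*5*(-15) = -80*(-15) = 1200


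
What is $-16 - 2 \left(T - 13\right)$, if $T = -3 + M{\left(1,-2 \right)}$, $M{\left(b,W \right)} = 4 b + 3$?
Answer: $2$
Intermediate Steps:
$M{\left(b,W \right)} = 3 + 4 b$
$T = 4$ ($T = -3 + \left(3 + 4 \cdot 1\right) = -3 + \left(3 + 4\right) = -3 + 7 = 4$)
$-16 - 2 \left(T - 13\right) = -16 - 2 \left(4 - 13\right) = -16 - -18 = -16 + 18 = 2$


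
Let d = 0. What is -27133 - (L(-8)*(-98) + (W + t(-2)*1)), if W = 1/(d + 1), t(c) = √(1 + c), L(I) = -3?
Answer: -27428 - I ≈ -27428.0 - 1.0*I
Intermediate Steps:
W = 1 (W = 1/(0 + 1) = 1/1 = 1)
-27133 - (L(-8)*(-98) + (W + t(-2)*1)) = -27133 - (-3*(-98) + (1 + √(1 - 2)*1)) = -27133 - (294 + (1 + √(-1)*1)) = -27133 - (294 + (1 + I*1)) = -27133 - (294 + (1 + I)) = -27133 - (295 + I) = -27133 + (-295 - I) = -27428 - I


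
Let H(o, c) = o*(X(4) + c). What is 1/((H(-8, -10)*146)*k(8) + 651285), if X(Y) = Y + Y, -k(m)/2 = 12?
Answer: 1/595221 ≈ 1.6800e-6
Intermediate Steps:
k(m) = -24 (k(m) = -2*12 = -24)
X(Y) = 2*Y
H(o, c) = o*(8 + c) (H(o, c) = o*(2*4 + c) = o*(8 + c))
1/((H(-8, -10)*146)*k(8) + 651285) = 1/((-8*(8 - 10)*146)*(-24) + 651285) = 1/((-8*(-2)*146)*(-24) + 651285) = 1/((16*146)*(-24) + 651285) = 1/(2336*(-24) + 651285) = 1/(-56064 + 651285) = 1/595221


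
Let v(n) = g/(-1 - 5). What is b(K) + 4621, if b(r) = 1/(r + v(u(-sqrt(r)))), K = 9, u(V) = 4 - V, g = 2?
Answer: 120149/26 ≈ 4621.1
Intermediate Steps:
v(n) = -1/3 (v(n) = 2/(-1 - 5) = 2/(-6) = -1/6*2 = -1/3)
b(r) = 1/(-1/3 + r) (b(r) = 1/(r - 1/3) = 1/(-1/3 + r))
b(K) + 4621 = 3/(-1 + 3*9) + 4621 = 3/(-1 + 27) + 4621 = 3/26 + 4621 = 120149/26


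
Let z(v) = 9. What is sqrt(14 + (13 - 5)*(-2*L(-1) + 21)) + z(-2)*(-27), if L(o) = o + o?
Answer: -243 + sqrt(214) ≈ -228.37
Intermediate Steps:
L(o) = 2*o
sqrt(14 + (13 - 5)*(-2*L(-1) + 21)) + z(-2)*(-27) = sqrt(14 + (13 - 5)*(-4*(-1) + 21)) + 9*(-27) = sqrt(14 + 8*(-2*(-2) + 21)) - 243 = sqrt(14 + 8*(4 + 21)) - 243 = sqrt(14 + 8*25) - 243 = sqrt(14 + 200) - 243 = sqrt(214) - 243 = -243 + sqrt(214)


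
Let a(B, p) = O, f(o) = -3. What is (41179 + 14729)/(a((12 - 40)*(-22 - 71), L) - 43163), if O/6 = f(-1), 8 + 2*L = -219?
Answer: -55908/43181 ≈ -1.2947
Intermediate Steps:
L = -227/2 (L = -4 + (1/2)*(-219) = -4 - 219/2 = -227/2 ≈ -113.50)
O = -18 (O = 6*(-3) = -18)
a(B, p) = -18
(41179 + 14729)/(a((12 - 40)*(-22 - 71), L) - 43163) = (41179 + 14729)/(-18 - 43163) = 55908/(-43181) = 55908*(-1/43181) = -55908/43181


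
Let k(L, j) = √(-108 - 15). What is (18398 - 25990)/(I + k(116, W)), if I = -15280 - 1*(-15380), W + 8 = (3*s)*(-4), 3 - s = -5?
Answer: -759200/10123 + 7592*I*√123/10123 ≈ -74.998 + 8.3176*I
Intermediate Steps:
s = 8 (s = 3 - 1*(-5) = 3 + 5 = 8)
W = -104 (W = -8 + (3*8)*(-4) = -8 + 24*(-4) = -8 - 96 = -104)
k(L, j) = I*√123 (k(L, j) = √(-123) = I*√123)
I = 100 (I = -15280 + 15380 = 100)
(18398 - 25990)/(I + k(116, W)) = (18398 - 25990)/(100 + I*√123) = -7592/(100 + I*√123)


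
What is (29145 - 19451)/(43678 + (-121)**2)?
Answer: 9694/58319 ≈ 0.16622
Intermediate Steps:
(29145 - 19451)/(43678 + (-121)**2) = 9694/(43678 + 14641) = 9694/58319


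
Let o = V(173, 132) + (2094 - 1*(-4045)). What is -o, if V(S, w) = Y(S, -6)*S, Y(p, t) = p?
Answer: -36068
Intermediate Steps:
V(S, w) = S**2 (V(S, w) = S*S = S**2)
o = 36068 (o = 173**2 + (2094 - 1*(-4045)) = 29929 + (2094 + 4045) = 29929 + 6139 = 36068)
-o = -1*36068 = -36068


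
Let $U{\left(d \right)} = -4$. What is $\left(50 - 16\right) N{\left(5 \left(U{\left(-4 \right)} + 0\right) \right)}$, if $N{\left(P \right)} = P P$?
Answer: $13600$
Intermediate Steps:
$N{\left(P \right)} = P^{2}$
$\left(50 - 16\right) N{\left(5 \left(U{\left(-4 \right)} + 0\right) \right)} = \left(50 - 16\right) \left(5 \left(-4 + 0\right)\right)^{2} = 34 \left(5 \left(-4\right)\right)^{2} = 34 \left(-20\right)^{2} = 34 \cdot 400 = 13600$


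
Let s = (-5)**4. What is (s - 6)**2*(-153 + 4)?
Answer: -57090989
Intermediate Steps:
s = 625
(s - 6)**2*(-153 + 4) = (625 - 6)**2*(-153 + 4) = 619**2*(-149) = 383161*(-149) = -57090989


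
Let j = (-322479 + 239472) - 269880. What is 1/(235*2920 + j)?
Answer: 1/333313 ≈ 3.0002e-6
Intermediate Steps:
j = -352887 (j = -83007 - 269880 = -352887)
1/(235*2920 + j) = 1/(235*2920 - 352887) = 1/(686200 - 352887) = 1/333313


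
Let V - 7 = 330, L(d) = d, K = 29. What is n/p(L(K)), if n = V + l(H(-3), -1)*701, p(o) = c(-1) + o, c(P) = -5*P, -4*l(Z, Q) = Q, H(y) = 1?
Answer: 2049/136 ≈ 15.066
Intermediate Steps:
l(Z, Q) = -Q/4
V = 337 (V = 7 + 330 = 337)
p(o) = 5 + o (p(o) = -5*(-1) + o = 5 + o)
n = 2049/4 (n = 337 - 1/4*(-1)*701 = 337 + (1/4)*701 = 337 + 701/4 = 2049/4 ≈ 512.25)
n/p(L(K)) = 2049/(4*(5 + 29)) = (2049/4)/34 = (2049/4)*(1/34) = 2049/136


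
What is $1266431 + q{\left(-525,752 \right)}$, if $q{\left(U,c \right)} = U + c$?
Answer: $1266658$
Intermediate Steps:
$1266431 + q{\left(-525,752 \right)} = 1266431 + \left(-525 + 752\right) = 1266431 + 227 = 1266658$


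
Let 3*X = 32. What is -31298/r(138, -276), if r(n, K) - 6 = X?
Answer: -46947/25 ≈ -1877.9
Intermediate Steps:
X = 32/3 (X = (1/3)*32 = 32/3 ≈ 10.667)
r(n, K) = 50/3 (r(n, K) = 6 + 32/3 = 50/3)
-31298/r(138, -276) = -31298/50/3 = -31298*3/50 = -46947/25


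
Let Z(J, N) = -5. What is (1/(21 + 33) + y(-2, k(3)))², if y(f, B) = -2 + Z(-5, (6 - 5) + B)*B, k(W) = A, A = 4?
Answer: 1408969/2916 ≈ 483.19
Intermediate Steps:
k(W) = 4
y(f, B) = -2 - 5*B
(1/(21 + 33) + y(-2, k(3)))² = (1/(21 + 33) + (-2 - 5*4))² = (1/54 + (-2 - 20))² = (1/54 - 22)² = (-1187/54)² = 1408969/2916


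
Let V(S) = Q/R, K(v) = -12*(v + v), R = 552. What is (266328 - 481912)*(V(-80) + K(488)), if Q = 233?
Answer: 174213187868/69 ≈ 2.5248e+9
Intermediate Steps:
K(v) = -24*v
V(S) = 233/552
(266328 - 481912)*(V(-80) + K(488)) = (266328 - 481912)*(233/552 - 24*488) = -215584*(233/552 - 11712) = -215584*(-6464791/552) = 174213187868/69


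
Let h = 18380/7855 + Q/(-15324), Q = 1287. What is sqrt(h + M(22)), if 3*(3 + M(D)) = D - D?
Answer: I*sqrt(11978732879485)/4012334 ≈ 0.8626*I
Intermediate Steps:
M(D) = -3 (M(D) = -3 + (D - D)/3 = -3 + (1/3)*0 = -3 + 0 = -3)
h = 18103049/8024668 (h = 18380/7855 + 1287/(-15324) = 18380*(1/7855) + 1287*(-1/15324) = 3676/1571 - 429/5108 = 18103049/8024668 ≈ 2.2559)
sqrt(h + M(22)) = sqrt(18103049/8024668 - 3) = sqrt(-5970955/8024668) = I*sqrt(11978732879485)/4012334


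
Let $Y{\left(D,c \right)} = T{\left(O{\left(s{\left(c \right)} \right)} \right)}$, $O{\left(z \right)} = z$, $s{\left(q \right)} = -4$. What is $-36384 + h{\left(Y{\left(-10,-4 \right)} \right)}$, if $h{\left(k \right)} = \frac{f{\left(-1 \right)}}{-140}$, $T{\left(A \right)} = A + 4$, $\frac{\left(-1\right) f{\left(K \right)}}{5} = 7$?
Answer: $- \frac{145535}{4} \approx -36384.0$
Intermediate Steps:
$f{\left(K \right)} = -35$ ($f{\left(K \right)} = \left(-5\right) 7 = -35$)
$T{\left(A \right)} = 4 + A$
$Y{\left(D,c \right)} = 0$ ($Y{\left(D,c \right)} = 4 - 4 = 0$)
$h{\left(k \right)} = \frac{1}{4}$ ($h{\left(k \right)} = - \frac{35}{-140} = \left(-35\right) \left(- \frac{1}{140}\right) = \frac{1}{4}$)
$-36384 + h{\left(Y{\left(-10,-4 \right)} \right)} = -36384 + \frac{1}{4} = - \frac{145535}{4}$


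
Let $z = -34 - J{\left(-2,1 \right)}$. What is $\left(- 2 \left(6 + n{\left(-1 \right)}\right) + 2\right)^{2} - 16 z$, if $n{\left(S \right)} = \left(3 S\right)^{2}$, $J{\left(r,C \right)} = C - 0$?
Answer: $1344$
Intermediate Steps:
$J{\left(r,C \right)} = C$ ($J{\left(r,C \right)} = C + 0 = C$)
$n{\left(S \right)} = 9 S^{2}$
$z = -35$ ($z = -34 - 1 = -35$)
$\left(- 2 \left(6 + n{\left(-1 \right)}\right) + 2\right)^{2} - 16 z = \left(- 2 \left(6 + 9 \left(-1\right)^{2}\right) + 2\right)^{2} - -560 = \left(- 2 \left(6 + 9 \cdot 1\right) + 2\right)^{2} + 560 = \left(- 2 \left(6 + 9\right) + 2\right)^{2} + 560 = \left(\left(-2\right) 15 + 2\right)^{2} + 560 = \left(-30 + 2\right)^{2} + 560 = \left(-28\right)^{2} + 560 = 784 + 560 = 1344$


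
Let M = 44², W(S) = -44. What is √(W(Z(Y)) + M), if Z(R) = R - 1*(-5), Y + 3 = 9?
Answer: 2*√473 ≈ 43.497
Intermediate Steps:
Y = 6 (Y = -3 + 9 = 6)
Z(R) = 5 + R (Z(R) = R + 5 = 5 + R)
M = 1936
√(W(Z(Y)) + M) = √(-44 + 1936) = √1892 = 2*√473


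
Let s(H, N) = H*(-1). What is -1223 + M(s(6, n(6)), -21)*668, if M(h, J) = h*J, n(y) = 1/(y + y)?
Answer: 82945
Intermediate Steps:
n(y) = 1/(2*y)
s(H, N) = -H
M(h, J) = J*h
-1223 + M(s(6, n(6)), -21)*668 = -1223 - (-21)*6*668 = -1223 - 21*(-6)*668 = -1223 + 126*668 = -1223 + 84168 = 82945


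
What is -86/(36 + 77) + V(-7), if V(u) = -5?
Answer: -651/113 ≈ -5.7611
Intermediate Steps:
-86/(36 + 77) + V(-7) = -86/(36 + 77) - 5 = -86/113 - 5 = -651/113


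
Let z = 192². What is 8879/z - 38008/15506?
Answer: -631724569/285806592 ≈ -2.2103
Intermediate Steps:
z = 36864
8879/z - 38008/15506 = 8879/36864 - 38008/15506 = 8879*(1/36864) - 38008*1/15506 = 8879/36864 - 19004/7753 = -631724569/285806592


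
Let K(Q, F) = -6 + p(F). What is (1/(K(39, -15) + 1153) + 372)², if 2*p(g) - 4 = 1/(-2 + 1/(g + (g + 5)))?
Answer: 1899953670817764/13729511929 ≈ 1.3838e+5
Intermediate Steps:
p(g) = 2 + 1/(2*(-2 + 1/(5 + 2*g))) (p(g) = 2 + 1/(2*(-2 + 1/(g + (g + 5)))) = 2 + 1/(2*(-2 + 1/(g + (5 + g)))) = 2 + 1/(2*(-2 + 1/(5 + 2*g))))
K(Q, F) = -6 + (31 + 14*F)/(2*(9 + 4*F))
(1/(K(39, -15) + 1153) + 372)² = (1/((-77 - 34*(-15))/(2*(9 + 4*(-15))) + 1153) + 372)² = (1/((-77 + 510)/(2*(9 - 60)) + 1153) + 372)² = (1/((½)*433/(-51) + 1153) + 372)² = (1/((½)*(-1/51)*433 + 1153) + 372)² = (1/(-433/102 + 1153) + 372)² = (1/(117173/102) + 372)² = (102/117173 + 372)² = (43588458/117173)² = 1899953670817764/13729511929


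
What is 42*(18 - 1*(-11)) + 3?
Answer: 1221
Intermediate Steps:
42*(18 - 1*(-11)) + 3 = 42*(18 + 11) + 3 = 42*29 + 3 = 1218 + 3 = 1221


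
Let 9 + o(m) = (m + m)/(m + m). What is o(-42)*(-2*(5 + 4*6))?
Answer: 464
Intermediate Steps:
o(m) = -8 (o(m) = -9 + (m + m)/(m + m) = -9 + (2*m)/((2*m)) = -9 + (2*m)*(1/(2*m)) = -9 + 1 = -8)
o(-42)*(-2*(5 + 4*6)) = -(-16)*(5 + 4*6) = -(-16)*(5 + 24) = -(-16)*29 = -8*(-58) = 464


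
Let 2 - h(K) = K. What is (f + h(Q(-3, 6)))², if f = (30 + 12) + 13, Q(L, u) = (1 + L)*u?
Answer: 4761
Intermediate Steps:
Q(L, u) = u*(1 + L)
h(K) = 2 - K
f = 55 (f = 42 + 13 = 55)
(f + h(Q(-3, 6)))² = (55 + (2 - 6*(1 - 3)))² = (55 + (2 - 6*(-2)))² = (55 + (2 - 1*(-12)))² = (55 + (2 + 12))² = (55 + 14)² = 69² = 4761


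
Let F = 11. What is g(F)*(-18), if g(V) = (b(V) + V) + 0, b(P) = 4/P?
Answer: -2250/11 ≈ -204.55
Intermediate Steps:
g(V) = V + 4/V (g(V) = (4/V + V) + 0 = (V + 4/V) + 0 = V + 4/V)
g(F)*(-18) = (11 + 4/11)*(-18) = (125/11)*(-18) = -2250/11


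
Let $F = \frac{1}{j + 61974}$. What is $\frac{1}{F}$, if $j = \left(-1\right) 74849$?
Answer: $-12875$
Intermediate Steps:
$j = -74849$
$F = - \frac{1}{12875}$ ($F = \frac{1}{-74849 + 61974} = \frac{1}{-12875} = - \frac{1}{12875} \approx -7.767 \cdot 10^{-5}$)
$\frac{1}{F} = \frac{1}{- \frac{1}{12875}} = -12875$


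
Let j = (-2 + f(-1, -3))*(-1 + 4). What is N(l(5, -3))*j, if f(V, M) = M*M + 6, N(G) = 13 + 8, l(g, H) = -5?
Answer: 819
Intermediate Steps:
N(G) = 21
f(V, M) = 6 + M² (f(V, M) = M² + 6 = 6 + M²)
j = 39 (j = (-2 + (6 + (-3)²))*(-1 + 4) = (-2 + (6 + 9))*3 = (-2 + 15)*3 = 13*3 = 39)
N(l(5, -3))*j = 21*39 = 819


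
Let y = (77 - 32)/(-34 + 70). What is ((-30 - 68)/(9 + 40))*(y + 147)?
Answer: -593/2 ≈ -296.50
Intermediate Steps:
y = 5/4 (y = 45/36 = 45*(1/36) = 5/4 ≈ 1.2500)
((-30 - 68)/(9 + 40))*(y + 147) = ((-30 - 68)/(9 + 40))*(5/4 + 147) = -98/49*(593/4) = -98*1/49*(593/4) = -2*593/4 = -593/2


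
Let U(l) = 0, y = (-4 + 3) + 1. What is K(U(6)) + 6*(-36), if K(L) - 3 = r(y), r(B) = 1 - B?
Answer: -212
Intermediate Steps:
y = 0 (y = -1 + 1 = 0)
K(L) = 4 (K(L) = 3 + (1 - 1*0) = 3 + (1 + 0) = 3 + 1 = 4)
K(U(6)) + 6*(-36) = 4 + 6*(-36) = 4 - 216 = -212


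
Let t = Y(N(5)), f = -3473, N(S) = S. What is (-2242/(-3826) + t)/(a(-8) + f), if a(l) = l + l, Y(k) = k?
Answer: -3562/2224819 ≈ -0.0016010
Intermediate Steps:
a(l) = 2*l
t = 5
(-2242/(-3826) + t)/(a(-8) + f) = (-2242/(-3826) + 5)/(2*(-8) - 3473) = (-2242*(-1/3826) + 5)/(-16 - 3473) = (1121/1913 + 5)/(-3489) = (10686/1913)*(-1/3489) = -3562/2224819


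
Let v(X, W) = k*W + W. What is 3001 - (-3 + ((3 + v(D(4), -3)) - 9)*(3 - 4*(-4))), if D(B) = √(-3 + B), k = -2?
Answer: 3061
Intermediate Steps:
v(X, W) = -W (v(X, W) = -2*W + W = -W)
3001 - (-3 + ((3 + v(D(4), -3)) - 9)*(3 - 4*(-4))) = 3001 - (-3 + ((3 - 1*(-3)) - 9)*(3 - 4*(-4))) = 3001 - (-3 + ((3 + 3) - 9)*(3 + 16)) = 3001 - (-3 + (6 - 9)*19) = 3001 - (-3 - 3*19) = 3001 - (-3 - 57) = 3001 - 1*(-60) = 3001 + 60 = 3061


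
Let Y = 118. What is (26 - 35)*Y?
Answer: -1062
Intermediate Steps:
(26 - 35)*Y = (26 - 35)*118 = -9*118 = -1062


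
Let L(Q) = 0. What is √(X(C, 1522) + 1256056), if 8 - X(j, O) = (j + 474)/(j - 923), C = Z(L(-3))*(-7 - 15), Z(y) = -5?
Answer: 2*√207554960202/813 ≈ 1120.7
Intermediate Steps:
C = 110 (C = -5*(-7 - 15) = -5*(-22) = 110)
X(j, O) = 8 - (474 + j)/(-923 + j) (X(j, O) = 8 - (j + 474)/(j - 923) = 8 - (474 + j)/(-923 + j))
√(X(C, 1522) + 1256056) = √((-7858 + 7*110)/(-923 + 110) + 1256056) = √((-7858 + 770)/(-813) + 1256056) = √(-1/813*(-7088) + 1256056) = √(7088/813 + 1256056) = √(1021180616/813) = 2*√207554960202/813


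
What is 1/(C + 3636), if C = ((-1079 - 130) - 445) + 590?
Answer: 1/2572 ≈ 0.00038880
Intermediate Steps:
C = -1064 (C = (-1209 - 445) + 590 = -1654 + 590 = -1064)
1/(C + 3636) = 1/(-1064 + 3636) = 1/2572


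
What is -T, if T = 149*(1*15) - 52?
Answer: -2183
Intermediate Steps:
T = 2183 (T = 149*15 - 52 = 2235 - 52 = 2183)
-T = -1*2183 = -2183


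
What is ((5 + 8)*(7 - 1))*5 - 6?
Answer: 384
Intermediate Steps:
((5 + 8)*(7 - 1))*5 - 6 = (13*6)*5 - 6 = 78*5 - 6 = 390 - 6 = 384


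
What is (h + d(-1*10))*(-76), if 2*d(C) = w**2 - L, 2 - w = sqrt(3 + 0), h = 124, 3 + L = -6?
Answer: -10032 + 152*sqrt(3) ≈ -9768.7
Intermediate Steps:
L = -9 (L = -3 - 6 = -9)
w = 2 - sqrt(3) (w = 2 - sqrt(3 + 0) = 2 - sqrt(3) ≈ 0.26795)
d(C) = 9/2 + (2 - sqrt(3))**2/2 (d(C) = ((2 - sqrt(3))**2 - 1*(-9))/2 = ((2 - sqrt(3))**2 + 9)/2 = (9 + (2 - sqrt(3))**2)/2 = 9/2 + (2 - sqrt(3))**2/2)
(h + d(-1*10))*(-76) = (124 + (8 - 2*sqrt(3)))*(-76) = (132 - 2*sqrt(3))*(-76) = -10032 + 152*sqrt(3)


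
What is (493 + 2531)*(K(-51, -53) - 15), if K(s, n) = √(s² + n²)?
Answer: -45360 + 3024*√5410 ≈ 1.7706e+5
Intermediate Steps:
K(s, n) = √(n² + s²)
(493 + 2531)*(K(-51, -53) - 15) = (493 + 2531)*(√((-53)² + (-51)²) - 15) = 3024*(√(2809 + 2601) - 15) = 3024*(√5410 - 15) = 3024*(-15 + √5410) = -45360 + 3024*√5410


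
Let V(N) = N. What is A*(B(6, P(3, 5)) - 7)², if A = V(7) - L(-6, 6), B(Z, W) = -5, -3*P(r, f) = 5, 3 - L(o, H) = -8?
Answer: -576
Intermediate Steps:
L(o, H) = 11 (L(o, H) = 3 - 1*(-8) = 3 + 8 = 11)
P(r, f) = -5/3 (P(r, f) = -⅓*5 = -5/3)
A = -4 (A = 7 - 1*11 = 7 - 11 = -4)
A*(B(6, P(3, 5)) - 7)² = -4*(-5 - 7)² = -4*(-12)² = -4*144 = -576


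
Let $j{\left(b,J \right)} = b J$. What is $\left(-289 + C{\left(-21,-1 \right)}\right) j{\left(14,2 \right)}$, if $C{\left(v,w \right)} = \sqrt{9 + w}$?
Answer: $-8092 + 56 \sqrt{2} \approx -8012.8$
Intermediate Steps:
$j{\left(b,J \right)} = J b$
$\left(-289 + C{\left(-21,-1 \right)}\right) j{\left(14,2 \right)} = \left(-289 + \sqrt{9 - 1}\right) 2 \cdot 14 = \left(-289 + \sqrt{8}\right) 28 = \left(-289 + 2 \sqrt{2}\right) 28 = -8092 + 56 \sqrt{2}$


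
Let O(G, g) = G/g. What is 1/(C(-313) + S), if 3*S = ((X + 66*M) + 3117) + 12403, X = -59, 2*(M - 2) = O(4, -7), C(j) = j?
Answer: 21/102446 ≈ 0.00020499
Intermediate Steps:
M = 12/7 (M = 2 + (4/(-7))/2 = 2 + (4*(-⅐))/2 = 2 + (½)*(-4/7) = 2 - 2/7 = 12/7 ≈ 1.7143)
S = 109019/21 (S = (((-59 + 66*(12/7)) + 3117) + 12403)/3 = (((-59 + 792/7) + 3117) + 12403)/3 = ((379/7 + 3117) + 12403)/3 = (22198/7 + 12403)/3 = (⅓)*(109019/7) = 109019/21 ≈ 5191.4)
1/(C(-313) + S) = 1/(-313 + 109019/21) = 1/(102446/21) = 21/102446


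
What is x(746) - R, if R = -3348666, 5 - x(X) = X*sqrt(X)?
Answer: 3348671 - 746*sqrt(746) ≈ 3.3283e+6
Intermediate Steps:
x(X) = 5 - X**(3/2) (x(X) = 5 - X*sqrt(X) = 5 - X**(3/2))
x(746) - R = (5 - 746**(3/2)) - 1*(-3348666) = (5 - 746*sqrt(746)) + 3348666 = 3348671 - 746*sqrt(746)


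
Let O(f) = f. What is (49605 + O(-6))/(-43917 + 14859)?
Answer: -99/58 ≈ -1.7069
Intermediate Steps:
(49605 + O(-6))/(-43917 + 14859) = (49605 - 6)/(-43917 + 14859) = 49599/(-29058) = 49599*(-1/29058) = -99/58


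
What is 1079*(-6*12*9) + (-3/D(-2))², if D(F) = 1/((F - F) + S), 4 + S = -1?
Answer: -698967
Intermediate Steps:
S = -5 (S = -4 - 1 = -5)
D(F) = -⅕ (D(F) = 1/((F - F) - 5) = 1/(0 - 5) = 1/(-5) = -⅕)
1079*(-6*12*9) + (-3/D(-2))² = 1079*(-6*12*9) + (-3/(-⅕))² = 1079*(-72*9) + (-3*(-5))² = 1079*(-648) + 15² = -699192 + 225 = -698967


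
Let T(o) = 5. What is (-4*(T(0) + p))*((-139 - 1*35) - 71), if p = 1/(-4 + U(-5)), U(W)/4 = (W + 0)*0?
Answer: 4655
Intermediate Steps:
U(W) = 0 (U(W) = 4*((W + 0)*0) = 4*(W*0) = 4*0 = 0)
p = -¼ (p = 1/(-4 + 0) = 1/(-4) = -¼ ≈ -0.25000)
(-4*(T(0) + p))*((-139 - 1*35) - 71) = (-4*(5 - ¼))*((-139 - 1*35) - 71) = (-4*19/4)*((-139 - 35) - 71) = -19*(-174 - 71) = -19*(-245) = 4655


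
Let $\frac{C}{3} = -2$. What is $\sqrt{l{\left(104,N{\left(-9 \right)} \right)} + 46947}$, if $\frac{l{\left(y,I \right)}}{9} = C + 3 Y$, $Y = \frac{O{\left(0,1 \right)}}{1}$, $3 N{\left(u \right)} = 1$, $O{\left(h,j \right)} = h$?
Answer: $7 \sqrt{957} \approx 216.55$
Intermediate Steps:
$C = -6$ ($C = 3 \left(-2\right) = -6$)
$N{\left(u \right)} = \frac{1}{3}$ ($N{\left(u \right)} = \frac{1}{3} \cdot 1 = \frac{1}{3}$)
$Y = 0$ ($Y = \frac{0}{1} = 0 \cdot 1 = 0$)
$l{\left(y,I \right)} = -54$ ($l{\left(y,I \right)} = 9 \left(-6 + 3 \cdot 0\right) = 9 \left(-6 + 0\right) = 9 \left(-6\right) = -54$)
$\sqrt{l{\left(104,N{\left(-9 \right)} \right)} + 46947} = \sqrt{-54 + 46947} = \sqrt{46893} = 7 \sqrt{957}$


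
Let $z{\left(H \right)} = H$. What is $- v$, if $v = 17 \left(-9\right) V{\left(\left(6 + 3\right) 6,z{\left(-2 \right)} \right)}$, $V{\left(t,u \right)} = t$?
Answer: $8262$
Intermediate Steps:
$v = -8262$ ($v = 17 \left(-9\right) \left(6 + 3\right) 6 = - 153 \cdot 9 \cdot 6 = \left(-153\right) 54 = -8262$)
$- v = \left(-1\right) \left(-8262\right) = 8262$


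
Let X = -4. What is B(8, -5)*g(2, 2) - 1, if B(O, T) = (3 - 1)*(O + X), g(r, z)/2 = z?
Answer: 31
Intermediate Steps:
g(r, z) = 2*z
B(O, T) = -8 + 2*O (B(O, T) = (3 - 1)*(O - 4) = 2*(-4 + O) = -8 + 2*O)
B(8, -5)*g(2, 2) - 1 = (-8 + 2*8)*(2*2) - 1 = (-8 + 16)*4 - 1 = 8*4 - 1 = 32 - 1 = 31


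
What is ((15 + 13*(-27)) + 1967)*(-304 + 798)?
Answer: 805714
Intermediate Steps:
((15 + 13*(-27)) + 1967)*(-304 + 798) = ((15 - 351) + 1967)*494 = (-336 + 1967)*494 = 1631*494 = 805714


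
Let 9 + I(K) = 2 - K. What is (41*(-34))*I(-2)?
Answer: 6970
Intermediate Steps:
I(K) = -7 - K (I(K) = -9 + (2 - K) = -7 - K)
(41*(-34))*I(-2) = (41*(-34))*(-7 - 1*(-2)) = -1394*(-7 + 2) = -1394*(-5) = 6970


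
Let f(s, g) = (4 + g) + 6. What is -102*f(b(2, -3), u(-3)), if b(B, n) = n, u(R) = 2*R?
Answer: -408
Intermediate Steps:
f(s, g) = 10 + g
-102*f(b(2, -3), u(-3)) = -102*(10 + 2*(-3)) = -102*(10 - 6) = -102*4 = -408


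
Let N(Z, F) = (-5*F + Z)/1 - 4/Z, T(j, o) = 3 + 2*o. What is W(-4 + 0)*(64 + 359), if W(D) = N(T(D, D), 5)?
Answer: -61758/5 ≈ -12352.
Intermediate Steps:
N(Z, F) = Z - 5*F - 4/Z (N(Z, F) = (Z - 5*F)*1 - 4/Z = (Z - 5*F) - 4/Z = Z - 5*F - 4/Z)
W(D) = -22 - 4/(3 + 2*D) + 2*D (W(D) = (3 + 2*D) - 5*5 - 4/(3 + 2*D) = (3 + 2*D) - 25 - 4/(3 + 2*D) = -22 - 4/(3 + 2*D) + 2*D)
W(-4 + 0)*(64 + 359) = (2*(-35 - 19*(-4 + 0) + 2*(-4 + 0)²)/(3 + 2*(-4 + 0)))*(64 + 359) = (2*(-35 - 19*(-4) + 2*(-4)²)/(3 + 2*(-4)))*423 = (2*(-35 + 76 + 2*16)/(3 - 8))*423 = (2*(-35 + 76 + 32)/(-5))*423 = (2*(-⅕)*73)*423 = -146/5*423 = -61758/5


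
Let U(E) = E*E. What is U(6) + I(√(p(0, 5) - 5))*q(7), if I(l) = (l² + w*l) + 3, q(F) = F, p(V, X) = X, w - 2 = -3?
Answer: 57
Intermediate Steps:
w = -1 (w = 2 - 3 = -1)
U(E) = E²
I(l) = 3 + l² - l (I(l) = (l² - l) + 3 = 3 + l² - l)
U(6) + I(√(p(0, 5) - 5))*q(7) = 6² + (3 + (√(5 - 5))² - √(5 - 5))*7 = 36 + (3 + (√0)² - √0)*7 = 36 + (3 + 0² - 1*0)*7 = 36 + (3 + 0 + 0)*7 = 36 + 3*7 = 36 + 21 = 57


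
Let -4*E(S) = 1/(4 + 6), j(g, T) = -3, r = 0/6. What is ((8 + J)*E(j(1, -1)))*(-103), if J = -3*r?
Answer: 103/5 ≈ 20.600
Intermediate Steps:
r = 0 (r = 0*(1/6) = 0)
E(S) = -1/40 (E(S) = -1/(4*(4 + 6)) = -1/4/10 = -1/4*1/10 = -1/40)
J = 0 (J = -3*0 = 0)
((8 + J)*E(j(1, -1)))*(-103) = ((8 + 0)*(-1/40))*(-103) = (8*(-1/40))*(-103) = -1/5*(-103) = 103/5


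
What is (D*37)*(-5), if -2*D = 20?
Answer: 1850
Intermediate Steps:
D = -10 (D = -½*20 = -10)
(D*37)*(-5) = -10*37*(-5) = -370*(-5) = 1850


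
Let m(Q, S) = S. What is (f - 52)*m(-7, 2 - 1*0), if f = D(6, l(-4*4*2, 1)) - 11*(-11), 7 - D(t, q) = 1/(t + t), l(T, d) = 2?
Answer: 911/6 ≈ 151.83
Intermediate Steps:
D(t, q) = 7 - 1/(2*t) (D(t, q) = 7 - 1/(t + t) = 7 - 1/(2*t))
f = 1535/12 (f = (7 - ½/6) - 11*(-11) = (7 - ½*⅙) + 121 = (7 - 1/12) + 121 = 83/12 + 121 = 1535/12 ≈ 127.92)
(f - 52)*m(-7, 2 - 1*0) = (1535/12 - 52)*(2 - 1*0) = 911*(2 + 0)/12 = (911/12)*2 = 911/6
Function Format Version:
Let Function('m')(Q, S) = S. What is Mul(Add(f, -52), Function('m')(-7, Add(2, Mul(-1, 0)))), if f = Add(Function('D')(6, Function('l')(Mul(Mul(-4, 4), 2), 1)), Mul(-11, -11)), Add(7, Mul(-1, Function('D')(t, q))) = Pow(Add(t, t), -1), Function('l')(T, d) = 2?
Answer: Rational(911, 6) ≈ 151.83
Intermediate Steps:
Function('D')(t, q) = Add(7, Mul(Rational(-1, 2), Pow(t, -1))) (Function('D')(t, q) = Add(7, Mul(-1, Pow(Add(t, t), -1))) = Add(7, Mul(-1, Pow(Mul(2, t), -1))) = Add(7, Mul(-1, Mul(Rational(1, 2), Pow(t, -1)))) = Add(7, Mul(Rational(-1, 2), Pow(t, -1))))
f = Rational(1535, 12) (f = Add(Add(7, Mul(Rational(-1, 2), Pow(6, -1))), Mul(-11, -11)) = Add(Add(7, Mul(Rational(-1, 2), Rational(1, 6))), 121) = Add(Add(7, Rational(-1, 12)), 121) = Add(Rational(83, 12), 121) = Rational(1535, 12) ≈ 127.92)
Mul(Add(f, -52), Function('m')(-7, Add(2, Mul(-1, 0)))) = Mul(Add(Rational(1535, 12), -52), Add(2, Mul(-1, 0))) = Mul(Rational(911, 12), Add(2, 0)) = Mul(Rational(911, 12), 2) = Rational(911, 6)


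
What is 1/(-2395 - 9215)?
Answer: -1/11610 ≈ -8.6133e-5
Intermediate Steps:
1/(-2395 - 9215) = 1/(-11610) = -1/11610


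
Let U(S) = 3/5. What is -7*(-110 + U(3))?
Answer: 3829/5 ≈ 765.80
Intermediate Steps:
U(S) = 3/5 (U(S) = 3*(1/5) = 3/5)
-7*(-110 + U(3)) = -7*(-110 + 3/5) = -7*(-547/5) = 3829/5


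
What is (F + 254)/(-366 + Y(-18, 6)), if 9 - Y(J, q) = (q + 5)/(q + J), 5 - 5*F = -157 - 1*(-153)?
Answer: -15348/21365 ≈ -0.71837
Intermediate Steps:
F = 9/5 (F = 1 - (-157 - 1*(-153))/5 = 1 - (-157 + 153)/5 = 1 - ⅕*(-4) = 1 + ⅘ = 9/5 ≈ 1.8000)
Y(J, q) = 9 - (5 + q)/(J + q) (Y(J, q) = 9 - (q + 5)/(q + J) = 9 - (5 + q)/(J + q))
(F + 254)/(-366 + Y(-18, 6)) = (9/5 + 254)/(-366 + (-5 + 8*6 + 9*(-18))/(-18 + 6)) = 1279/(5*(-366 + (-5 + 48 - 162)/(-12))) = 1279/(5*(-366 - 1/12*(-119))) = 1279/(5*(-366 + 119/12)) = 1279/(5*(-4273/12)) = (1279/5)*(-12/4273) = -15348/21365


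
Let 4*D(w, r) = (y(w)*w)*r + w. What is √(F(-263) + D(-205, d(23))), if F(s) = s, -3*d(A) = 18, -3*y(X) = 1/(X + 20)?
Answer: I*√1717799/74 ≈ 17.711*I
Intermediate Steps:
y(X) = -1/(3*(20 + X)) (y(X) = -1/(3*(X + 20)) = -1/(3*(20 + X)))
d(A) = -6 (d(A) = -⅓*18 = -6)
D(w, r) = w/4 - r*w/(4*(60 + 3*w)) (D(w, r) = (((-1/(60 + 3*w))*w)*r + w)/4 = ((-w/(60 + 3*w))*r + w)/4 = (-r*w/(60 + 3*w) + w)/4 = (w - r*w/(60 + 3*w))/4 = w/4 - r*w/(4*(60 + 3*w)))
√(F(-263) + D(-205, d(23))) = √(-263 + (1/12)*(-205)*(60 - 1*(-6) + 3*(-205))/(20 - 205)) = √(-263 + (1/12)*(-205)*(60 + 6 - 615)/(-185)) = √(-263 + (1/12)*(-205)*(-1/185)*(-549)) = √(-263 - 7503/148) = √(-46427/148) = I*√1717799/74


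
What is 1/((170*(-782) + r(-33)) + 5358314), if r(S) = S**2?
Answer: 1/5226463 ≈ 1.9133e-7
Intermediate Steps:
1/((170*(-782) + r(-33)) + 5358314) = 1/((170*(-782) + (-33)**2) + 5358314) = 1/((-132940 + 1089) + 5358314) = 1/(-131851 + 5358314) = 1/5226463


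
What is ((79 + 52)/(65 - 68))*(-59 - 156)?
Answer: 28165/3 ≈ 9388.3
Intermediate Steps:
((79 + 52)/(65 - 68))*(-59 - 156) = (131/(-3))*(-215) = (131*(-⅓))*(-215) = -131/3*(-215) = 28165/3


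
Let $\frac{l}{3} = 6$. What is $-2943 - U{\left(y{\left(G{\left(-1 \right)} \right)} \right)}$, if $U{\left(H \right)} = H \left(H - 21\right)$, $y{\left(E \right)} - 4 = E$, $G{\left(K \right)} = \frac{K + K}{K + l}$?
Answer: $- \frac{831321}{289} \approx -2876.5$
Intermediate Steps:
$l = 18$ ($l = 3 \cdot 6 = 18$)
$G{\left(K \right)} = \frac{2 K}{18 + K}$ ($G{\left(K \right)} = \frac{K + K}{K + 18} = \frac{2 K}{18 + K}$)
$y{\left(E \right)} = 4 + E$
$U{\left(H \right)} = H \left(-21 + H\right)$
$-2943 - U{\left(y{\left(G{\left(-1 \right)} \right)} \right)} = -2943 - \left(4 + 2 \left(-1\right) \frac{1}{18 - 1}\right) \left(-21 + \left(4 + 2 \left(-1\right) \frac{1}{18 - 1}\right)\right) = -2943 - \left(4 + 2 \left(-1\right) \frac{1}{17}\right) \left(-21 + \left(4 + 2 \left(-1\right) \frac{1}{17}\right)\right) = -2943 - \left(4 - \frac{2}{17}\right) \left(-21 + \left(4 - \frac{2}{17}\right)\right) = -2943 - \frac{66 \left(-21 + \frac{66}{17}\right)}{17} = -2943 - \frac{66}{17} \left(- \frac{291}{17}\right) = -2943 - - \frac{19206}{289} = -2943 + \frac{19206}{289} = - \frac{831321}{289}$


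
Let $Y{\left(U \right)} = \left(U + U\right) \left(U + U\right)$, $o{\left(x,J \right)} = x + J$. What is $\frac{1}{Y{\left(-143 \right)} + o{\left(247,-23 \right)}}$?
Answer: $\frac{1}{82020} \approx 1.2192 \cdot 10^{-5}$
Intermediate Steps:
$o{\left(x,J \right)} = J + x$
$Y{\left(U \right)} = 4 U^{2}$ ($Y{\left(U \right)} = 2 U 2 U = 4 U^{2}$)
$\frac{1}{Y{\left(-143 \right)} + o{\left(247,-23 \right)}} = \frac{1}{4 \left(-143\right)^{2} + \left(-23 + 247\right)} = \frac{1}{4 \cdot 20449 + 224} = \frac{1}{81796 + 224} = \frac{1}{82020}$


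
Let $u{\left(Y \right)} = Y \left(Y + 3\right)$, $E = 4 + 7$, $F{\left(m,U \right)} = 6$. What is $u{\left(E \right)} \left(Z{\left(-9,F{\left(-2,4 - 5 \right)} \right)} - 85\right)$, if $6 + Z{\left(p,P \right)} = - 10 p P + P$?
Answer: $70070$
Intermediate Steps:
$Z{\left(p,P \right)} = -6 + P - 10 P p$ ($Z{\left(p,P \right)} = -6 + \left(- 10 p P + P\right) = -6 - \left(- P + 10 P p\right) = -6 + P - 10 P p$)
$E = 11$
$u{\left(Y \right)} = Y \left(3 + Y\right)$
$u{\left(E \right)} \left(Z{\left(-9,F{\left(-2,4 - 5 \right)} \right)} - 85\right) = 11 \left(3 + 11\right) \left(\left(-6 + 6 - 60 \left(-9\right)\right) - 85\right) = 11 \cdot 14 \left(\left(-6 + 6 + 540\right) - 85\right) = 154 \left(540 - 85\right) = 154 \cdot 455 = 70070$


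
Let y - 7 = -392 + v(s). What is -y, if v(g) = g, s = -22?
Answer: 407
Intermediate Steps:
y = -407 (y = 7 + (-392 - 22) = 7 - 414 = -407)
-y = -1*(-407) = 407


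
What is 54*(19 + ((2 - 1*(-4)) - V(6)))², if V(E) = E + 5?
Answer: 10584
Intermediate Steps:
V(E) = 5 + E
54*(19 + ((2 - 1*(-4)) - V(6)))² = 54*(19 + ((2 - 1*(-4)) - (5 + 6)))² = 54*(19 + ((2 + 4) - 1*11))² = 54*(19 + (6 - 11))² = 54*(19 - 5)² = 54*14² = 54*196 = 10584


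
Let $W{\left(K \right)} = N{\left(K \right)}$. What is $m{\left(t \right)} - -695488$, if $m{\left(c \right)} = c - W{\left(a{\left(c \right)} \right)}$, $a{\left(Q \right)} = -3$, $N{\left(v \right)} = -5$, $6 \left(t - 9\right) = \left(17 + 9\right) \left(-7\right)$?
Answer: $\frac{2086415}{3} \approx 6.9547 \cdot 10^{5}$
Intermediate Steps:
$t = - \frac{64}{3}$ ($t = 9 + \frac{\left(17 + 9\right) \left(-7\right)}{6} = 9 + \frac{26 \left(-7\right)}{6} = 9 + \frac{1}{6} \left(-182\right) = 9 - \frac{91}{3} = - \frac{64}{3} \approx -21.333$)
$W{\left(K \right)} = -5$
$m{\left(c \right)} = 5 + c$ ($m{\left(c \right)} = c - -5 = c + 5 = 5 + c$)
$m{\left(t \right)} - -695488 = \left(5 - \frac{64}{3}\right) - -695488 = - \frac{49}{3} + 695488 = \frac{2086415}{3}$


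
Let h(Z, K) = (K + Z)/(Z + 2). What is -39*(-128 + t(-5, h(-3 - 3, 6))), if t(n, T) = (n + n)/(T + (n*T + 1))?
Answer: 5382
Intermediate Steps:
h(Z, K) = (K + Z)/(2 + Z)
t(n, T) = 2*n/(1 + T + T*n) (t(n, T) = (2*n)/(T + (T*n + 1)) = (2*n)/(T + (1 + T*n)) = (2*n)/(1 + T + T*n) = 2*n/(1 + T + T*n))
-39*(-128 + t(-5, h(-3 - 3, 6))) = -39*(-128 + 2*(-5)/(1 + (6 + (-3 - 3))/(2 + (-3 - 3)) + ((6 + (-3 - 3))/(2 + (-3 - 3)))*(-5))) = -39*(-128 + 2*(-5)/(1 + (6 - 6)/(2 - 6) + ((6 - 6)/(2 - 6))*(-5))) = -39*(-128 + 2*(-5)/(1 + 0/(-4) + (0/(-4))*(-5))) = -39*(-128 + 2*(-5)/(1 - 1/4*0 - 1/4*0*(-5))) = -39*(-128 + 2*(-5)/(1 + 0 + 0*(-5))) = -39*(-128 + 2*(-5)/(1 + 0 + 0)) = -39*(-128 + 2*(-5)/1) = -39*(-128 + 2*(-5)*1) = -39*(-128 - 10) = -39*(-138) = 5382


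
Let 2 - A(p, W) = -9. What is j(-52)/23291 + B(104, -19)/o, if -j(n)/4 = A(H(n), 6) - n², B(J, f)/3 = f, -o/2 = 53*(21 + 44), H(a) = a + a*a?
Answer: 75546667/160474990 ≈ 0.47077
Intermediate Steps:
H(a) = a + a²
A(p, W) = 11 (A(p, W) = 2 - 1*(-9) = 2 + 9 = 11)
o = -6890 (o = -106*(21 + 44) = -106*65 = -2*3445 = -6890)
B(J, f) = 3*f
j(n) = -44 + 4*n² (j(n) = -4*(11 - n²) = -44 + 4*n²)
j(-52)/23291 + B(104, -19)/o = (-44 + 4*(-52)²)/23291 + (3*(-19))/(-6890) = (-44 + 4*2704)*(1/23291) - 57*(-1/6890) = (-44 + 10816)*(1/23291) + 57/6890 = 10772*(1/23291) + 57/6890 = 10772/23291 + 57/6890 = 75546667/160474990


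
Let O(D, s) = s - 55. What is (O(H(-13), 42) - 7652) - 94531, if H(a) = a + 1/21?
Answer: -102196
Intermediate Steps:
H(a) = 1/21 + a (H(a) = a + 1/21 = 1/21 + a)
O(D, s) = -55 + s
(O(H(-13), 42) - 7652) - 94531 = ((-55 + 42) - 7652) - 94531 = (-13 - 7652) - 94531 = -7665 - 94531 = -102196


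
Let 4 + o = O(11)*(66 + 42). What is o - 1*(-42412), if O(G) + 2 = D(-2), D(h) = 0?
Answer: 42192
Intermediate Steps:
O(G) = -2 (O(G) = -2 + 0 = -2)
o = -220 (o = -4 - 2*(66 + 42) = -4 - 2*108 = -4 - 216 = -220)
o - 1*(-42412) = -220 - 1*(-42412) = -220 + 42412 = 42192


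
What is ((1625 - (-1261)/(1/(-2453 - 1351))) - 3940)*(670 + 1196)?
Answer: -8955230694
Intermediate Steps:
((1625 - (-1261)/(1/(-2453 - 1351))) - 3940)*(670 + 1196) = ((1625 - (-1261)/(1/(-3804))) - 3940)*1866 = ((1625 - (-1261)/(-1/3804)) - 3940)*1866 = ((1625 - (-1261)*(-3804)) - 3940)*1866 = ((1625 - 1*4796844) - 3940)*1866 = ((1625 - 4796844) - 3940)*1866 = (-4795219 - 3940)*1866 = -4799159*1866 = -8955230694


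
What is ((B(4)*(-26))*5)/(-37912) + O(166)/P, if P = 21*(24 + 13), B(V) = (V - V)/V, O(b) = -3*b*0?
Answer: 0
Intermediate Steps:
O(b) = 0
B(V) = 0 (B(V) = 0/V = 0)
P = 777 (P = 21*37 = 777)
((B(4)*(-26))*5)/(-37912) + O(166)/P = ((0*(-26))*5)/(-37912) + 0/777 = (0*5)*(-1/37912) + 0*(1/777) = 0*(-1/37912) + 0 = 0 + 0 = 0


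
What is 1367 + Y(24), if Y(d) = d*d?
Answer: 1943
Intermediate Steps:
Y(d) = d²
1367 + Y(24) = 1367 + 24² = 1367 + 576 = 1943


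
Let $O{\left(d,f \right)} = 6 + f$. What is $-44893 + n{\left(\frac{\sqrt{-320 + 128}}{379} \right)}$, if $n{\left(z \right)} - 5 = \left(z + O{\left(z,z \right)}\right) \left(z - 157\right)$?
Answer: $- \frac{6583067414}{143641} - \frac{2464 i \sqrt{3}}{379} \approx -45830.0 - 11.261 i$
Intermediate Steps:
$n{\left(z \right)} = 5 + \left(-157 + z\right) \left(6 + 2 z\right)$ ($n{\left(z \right)} = 5 + \left(z + \left(6 + z\right)\right) \left(z - 157\right) = 5 + \left(6 + 2 z\right) \left(-157 + z\right) = 5 + \left(-157 + z\right) \left(6 + 2 z\right)$)
$-44893 + n{\left(\frac{\sqrt{-320 + 128}}{379} \right)} = -44893 - \left(937 + \frac{384}{143641} + \frac{308 \sqrt{-320 + 128}}{379}\right) = -44893 - \left(937 + \frac{384}{143641} + 308 \sqrt{-192} \cdot \frac{1}{379}\right) = -44893 - \left(937 + \frac{384}{143641} + 308 \cdot 8 i \sqrt{3} \cdot \frac{1}{379}\right) = -44893 - \left(937 + \frac{384}{143641} + 308 \cdot \frac{8}{379} i \sqrt{3}\right) = -44893 - \left(\frac{134592001}{143641} + \frac{2464 i \sqrt{3}}{379}\right) = - \frac{6583067414}{143641} - \frac{2464 i \sqrt{3}}{379}$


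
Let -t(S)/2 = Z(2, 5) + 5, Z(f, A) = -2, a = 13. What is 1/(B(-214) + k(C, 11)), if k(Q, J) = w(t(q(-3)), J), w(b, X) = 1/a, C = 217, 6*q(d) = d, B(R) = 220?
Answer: 13/2861 ≈ 0.0045439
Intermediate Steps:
q(d) = d/6
t(S) = -6 (t(S) = -2*(-2 + 5) = -2*3 = -6)
w(b, X) = 1/13
k(Q, J) = 1/13
1/(B(-214) + k(C, 11)) = 1/(220 + 1/13) = 1/(2861/13) = 13/2861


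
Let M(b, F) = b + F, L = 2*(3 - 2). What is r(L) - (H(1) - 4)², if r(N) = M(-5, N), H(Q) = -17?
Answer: -444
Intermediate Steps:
L = 2 (L = 2*1 = 2)
M(b, F) = F + b
r(N) = -5 + N (r(N) = N - 5 = -5 + N)
r(L) - (H(1) - 4)² = (-5 + 2) - (-17 - 4)² = -3 - 1*(-21)² = -3 - 1*441 = -3 - 441 = -444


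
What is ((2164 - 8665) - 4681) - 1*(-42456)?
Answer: 31274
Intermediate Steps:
((2164 - 8665) - 4681) - 1*(-42456) = (-6501 - 4681) + 42456 = -11182 + 42456 = 31274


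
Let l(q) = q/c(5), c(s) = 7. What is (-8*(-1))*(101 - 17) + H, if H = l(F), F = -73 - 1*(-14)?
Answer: 4645/7 ≈ 663.57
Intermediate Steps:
F = -59 (F = -73 + 14 = -59)
l(q) = q/7
H = -59/7 (H = (⅐)*(-59) = -59/7 ≈ -8.4286)
(-8*(-1))*(101 - 17) + H = (-8*(-1))*(101 - 17) - 59/7 = 8*84 - 59/7 = 672 - 59/7 = 4645/7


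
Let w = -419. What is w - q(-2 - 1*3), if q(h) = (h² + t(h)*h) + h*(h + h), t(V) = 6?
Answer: -464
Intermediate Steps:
q(h) = 3*h² + 6*h (q(h) = (h² + 6*h) + h*(h + h) = (h² + 6*h) + h*(2*h) = (h² + 6*h) + 2*h² = 3*h² + 6*h)
w - q(-2 - 1*3) = -419 - 3*(-2 - 1*3)*(2 + (-2 - 1*3)) = -419 - 3*(-2 - 3)*(2 + (-2 - 3)) = -419 - 3*(-5)*(2 - 5) = -419 - 3*(-5)*(-3) = -419 - 1*45 = -419 - 45 = -464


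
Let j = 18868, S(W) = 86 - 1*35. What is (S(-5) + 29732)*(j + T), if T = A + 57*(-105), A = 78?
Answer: 386017463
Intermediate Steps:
S(W) = 51 (S(W) = 86 - 35 = 51)
T = -5907 (T = 78 + 57*(-105) = 78 - 5985 = -5907)
(S(-5) + 29732)*(j + T) = (51 + 29732)*(18868 - 5907) = 29783*12961 = 386017463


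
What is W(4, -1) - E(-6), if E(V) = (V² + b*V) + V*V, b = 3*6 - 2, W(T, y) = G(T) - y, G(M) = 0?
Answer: 25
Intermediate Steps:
W(T, y) = -y (W(T, y) = 0 - y = -y)
b = 16 (b = 18 - 2 = 16)
E(V) = 2*V² + 16*V (E(V) = (V² + 16*V) + V*V = (V² + 16*V) + V² = 2*V² + 16*V)
W(4, -1) - E(-6) = -1*(-1) - 2*(-6)*(8 - 6) = 1 - 2*(-6)*2 = 1 - 1*(-24) = 1 + 24 = 25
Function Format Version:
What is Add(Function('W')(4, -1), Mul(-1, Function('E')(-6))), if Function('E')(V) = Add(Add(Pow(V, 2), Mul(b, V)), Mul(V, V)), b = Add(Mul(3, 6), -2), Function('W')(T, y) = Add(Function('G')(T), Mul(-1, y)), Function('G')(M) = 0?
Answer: 25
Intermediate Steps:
Function('W')(T, y) = Mul(-1, y) (Function('W')(T, y) = Add(0, Mul(-1, y)) = Mul(-1, y))
b = 16 (b = Add(18, -2) = 16)
Function('E')(V) = Add(Mul(2, Pow(V, 2)), Mul(16, V)) (Function('E')(V) = Add(Add(Pow(V, 2), Mul(16, V)), Mul(V, V)) = Add(Add(Pow(V, 2), Mul(16, V)), Pow(V, 2)) = Add(Mul(2, Pow(V, 2)), Mul(16, V)))
Add(Function('W')(4, -1), Mul(-1, Function('E')(-6))) = Add(Mul(-1, -1), Mul(-1, Mul(2, -6, Add(8, -6)))) = Add(1, Mul(-1, Mul(2, -6, 2))) = Add(1, Mul(-1, -24)) = Add(1, 24) = 25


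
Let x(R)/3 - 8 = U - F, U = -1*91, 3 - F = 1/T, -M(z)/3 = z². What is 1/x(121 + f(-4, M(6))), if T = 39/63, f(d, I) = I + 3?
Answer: -13/3291 ≈ -0.0039502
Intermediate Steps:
M(z) = -3*z²
f(d, I) = 3 + I
T = 13/21 (T = 39*(1/63) = 13/21 ≈ 0.61905)
F = 18/13 (F = 3 - 1/13/21 = 3 - 1*21/13 = 3 - 21/13 = 18/13 ≈ 1.3846)
U = -91
x(R) = -3291/13 (x(R) = 24 + 3*(-91 - 1*18/13) = 24 + 3*(-91 - 18/13) = 24 + 3*(-1201/13) = 24 - 3603/13 = -3291/13)
1/x(121 + f(-4, M(6))) = 1/(-3291/13) = -13/3291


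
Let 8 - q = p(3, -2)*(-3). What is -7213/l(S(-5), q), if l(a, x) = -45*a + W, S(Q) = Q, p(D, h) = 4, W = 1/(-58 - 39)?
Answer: -699661/21824 ≈ -32.059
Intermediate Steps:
W = -1/97 (W = 1/(-97) = -1/97 ≈ -0.010309)
q = 20 (q = 8 - 4*(-3) = 8 - 1*(-12) = 8 + 12 = 20)
l(a, x) = -1/97 - 45*a (l(a, x) = -45*a - 1/97 = -1/97 - 45*a)
-7213/l(S(-5), q) = -7213/(-1/97 - 45*(-5)) = -7213/(-1/97 + 225) = -7213/21824/97 = -7213*97/21824 = -699661/21824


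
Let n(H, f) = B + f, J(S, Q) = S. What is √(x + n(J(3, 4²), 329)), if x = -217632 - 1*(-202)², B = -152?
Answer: I*√258259 ≈ 508.19*I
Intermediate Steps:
n(H, f) = -152 + f
x = -258436 (x = -217632 - 1*40804 = -217632 - 40804 = -258436)
√(x + n(J(3, 4²), 329)) = √(-258436 + (-152 + 329)) = √(-258436 + 177) = √(-258259) = I*√258259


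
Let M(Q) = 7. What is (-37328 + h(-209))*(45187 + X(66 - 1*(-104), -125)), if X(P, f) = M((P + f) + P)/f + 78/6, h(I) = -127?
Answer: -42324097563/25 ≈ -1.6930e+9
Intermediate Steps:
X(P, f) = 13 + 7/f (X(P, f) = 7/f + 78/6 = 7/f + 78*(⅙) = 7/f + 13 = 13 + 7/f)
(-37328 + h(-209))*(45187 + X(66 - 1*(-104), -125)) = (-37328 - 127)*(45187 + (13 + 7/(-125))) = -37455*(45187 + (13 + 7*(-1/125))) = -37455*(45187 + (13 - 7/125)) = -37455*(45187 + 1618/125) = -37455*5649993/125 = -42324097563/25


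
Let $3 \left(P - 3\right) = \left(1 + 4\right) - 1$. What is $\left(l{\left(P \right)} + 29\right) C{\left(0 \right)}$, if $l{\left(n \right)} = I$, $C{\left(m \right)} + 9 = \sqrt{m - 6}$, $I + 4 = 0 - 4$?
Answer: $-189 + 21 i \sqrt{6} \approx -189.0 + 51.439 i$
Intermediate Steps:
$I = -8$ ($I = -4 + \left(0 - 4\right) = -4 - 4 = -8$)
$P = \frac{13}{3}$ ($P = 3 + \frac{\left(1 + 4\right) - 1}{3} = 3 + \frac{5 - 1}{3} = 3 + \frac{1}{3} \cdot 4 = 3 + \frac{4}{3} = \frac{13}{3} \approx 4.3333$)
$C{\left(m \right)} = -9 + \sqrt{-6 + m}$ ($C{\left(m \right)} = -9 + \sqrt{m - 6} = -9 + \sqrt{-6 + m}$)
$l{\left(n \right)} = -8$
$\left(l{\left(P \right)} + 29\right) C{\left(0 \right)} = \left(-8 + 29\right) \left(-9 + \sqrt{-6 + 0}\right) = 21 \left(-9 + \sqrt{-6}\right) = 21 \left(-9 + i \sqrt{6}\right) = -189 + 21 i \sqrt{6}$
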